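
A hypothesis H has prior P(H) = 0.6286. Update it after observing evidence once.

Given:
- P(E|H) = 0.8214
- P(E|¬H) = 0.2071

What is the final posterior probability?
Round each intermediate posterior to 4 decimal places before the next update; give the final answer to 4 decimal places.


Sequential Bayesian updating:

Initial prior: P(H) = 0.6286

Update 1:
  P(E) = 0.8214 × 0.6286 + 0.2071 × 0.3714 = 0.51633204 + 0.07691694 = 0.59324898
  P(H|E) = 0.51633204 / 0.59324898 = 0.8703

Final posterior: 0.8703


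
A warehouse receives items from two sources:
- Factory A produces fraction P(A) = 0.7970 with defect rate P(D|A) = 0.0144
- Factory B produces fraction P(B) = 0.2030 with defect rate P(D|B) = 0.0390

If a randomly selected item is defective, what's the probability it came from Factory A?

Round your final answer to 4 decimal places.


Let A = from Factory A, D = defective

Given:
- P(A) = 0.7970, P(B) = 0.2030
- P(D|A) = 0.0144, P(D|B) = 0.0390

Step 1: Find P(D)
P(D) = P(D|A)P(A) + P(D|B)P(B)
     = 0.0144 × 0.7970 + 0.0390 × 0.2030
     = 0.01147680 + 0.00791700
     = 0.01939380

Step 2: Apply Bayes' theorem
P(A|D) = P(D|A)P(A) / P(D)
       = 0.01147680 / 0.01939380
       = 0.5918


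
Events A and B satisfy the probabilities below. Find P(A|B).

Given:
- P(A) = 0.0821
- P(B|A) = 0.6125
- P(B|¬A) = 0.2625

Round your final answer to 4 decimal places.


Bayes' theorem: P(A|B) = P(B|A) × P(A) / P(B)

Step 1: Calculate P(B) using law of total probability
P(B) = P(B|A)P(A) + P(B|¬A)P(¬A)
     = 0.6125 × 0.0821 + 0.2625 × 0.9179
     = 0.05028625 + 0.24094875
     = 0.29123500

Step 2: Apply Bayes' theorem
P(A|B) = P(B|A) × P(A) / P(B)
       = 0.05028625 / 0.29123500
       = 0.1727


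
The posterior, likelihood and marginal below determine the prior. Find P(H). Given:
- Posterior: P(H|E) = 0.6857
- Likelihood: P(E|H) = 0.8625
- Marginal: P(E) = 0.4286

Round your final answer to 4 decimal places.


From Bayes' theorem: P(H|E) = P(E|H) × P(H) / P(E)

Rearranging for P(H):
P(H) = P(H|E) × P(E) / P(E|H)
     = 0.6857 × 0.4286 / 0.8625
     = 0.29389102 / 0.8625
     = 0.3407


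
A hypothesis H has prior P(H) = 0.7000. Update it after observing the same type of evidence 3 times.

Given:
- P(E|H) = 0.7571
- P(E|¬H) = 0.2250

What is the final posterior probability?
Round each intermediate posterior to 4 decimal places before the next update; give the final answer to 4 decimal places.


Sequential Bayesian updating:

Initial prior: P(H) = 0.7000

Update 1:
  P(E) = 0.7571 × 0.7000 + 0.2250 × 0.3000 = 0.52997000 + 0.06750000 = 0.59747000
  P(H|E) = 0.52997000 / 0.59747000 = 0.8870

Update 2:
  P(E) = 0.7571 × 0.8870 + 0.2250 × 0.1130 = 0.67154770 + 0.02542500 = 0.69697270
  P(H|E) = 0.67154770 / 0.69697270 = 0.9635

Update 3:
  P(E) = 0.7571 × 0.9635 + 0.2250 × 0.0365 = 0.72946585 + 0.00821250 = 0.73767835
  P(H|E) = 0.72946585 / 0.73767835 = 0.9889

Final posterior: 0.9889


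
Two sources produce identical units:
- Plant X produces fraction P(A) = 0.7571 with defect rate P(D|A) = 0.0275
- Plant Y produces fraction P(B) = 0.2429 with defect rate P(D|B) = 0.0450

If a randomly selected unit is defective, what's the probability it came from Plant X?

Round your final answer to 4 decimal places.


Let A = from Plant X, D = defective

Given:
- P(A) = 0.7571, P(B) = 0.2429
- P(D|A) = 0.0275, P(D|B) = 0.0450

Step 1: Find P(D)
P(D) = P(D|A)P(A) + P(D|B)P(B)
     = 0.0275 × 0.7571 + 0.0450 × 0.2429
     = 0.02082025 + 0.01093050
     = 0.03175075

Step 2: Apply Bayes' theorem
P(A|D) = P(D|A)P(A) / P(D)
       = 0.02082025 / 0.03175075
       = 0.6557


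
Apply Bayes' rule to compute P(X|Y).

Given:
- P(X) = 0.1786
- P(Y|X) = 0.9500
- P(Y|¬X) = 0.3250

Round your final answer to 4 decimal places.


Bayes' theorem: P(X|Y) = P(Y|X) × P(X) / P(Y)

Step 1: Calculate P(Y) using law of total probability
P(Y) = P(Y|X)P(X) + P(Y|¬X)P(¬X)
     = 0.9500 × 0.1786 + 0.3250 × 0.8214
     = 0.16967000 + 0.26695500
     = 0.43662500

Step 2: Apply Bayes' theorem
P(X|Y) = P(Y|X) × P(X) / P(Y)
       = 0.16967000 / 0.43662500
       = 0.3886


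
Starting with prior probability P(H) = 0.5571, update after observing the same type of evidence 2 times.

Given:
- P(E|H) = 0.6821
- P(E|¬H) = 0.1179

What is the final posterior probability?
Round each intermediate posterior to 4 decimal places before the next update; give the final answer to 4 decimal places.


Sequential Bayesian updating:

Initial prior: P(H) = 0.5571

Update 1:
  P(E) = 0.6821 × 0.5571 + 0.1179 × 0.4429 = 0.37999791 + 0.05221791 = 0.43221582
  P(H|E) = 0.37999791 / 0.43221582 = 0.8792

Update 2:
  P(E) = 0.6821 × 0.8792 + 0.1179 × 0.1208 = 0.59970232 + 0.01424232 = 0.61394464
  P(H|E) = 0.59970232 / 0.61394464 = 0.9768

Final posterior: 0.9768


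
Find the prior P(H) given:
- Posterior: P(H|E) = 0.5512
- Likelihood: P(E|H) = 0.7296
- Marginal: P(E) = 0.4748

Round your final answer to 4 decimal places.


From Bayes' theorem: P(H|E) = P(E|H) × P(H) / P(E)

Rearranging for P(H):
P(H) = P(H|E) × P(E) / P(E|H)
     = 0.5512 × 0.4748 / 0.7296
     = 0.26170976 / 0.7296
     = 0.3587


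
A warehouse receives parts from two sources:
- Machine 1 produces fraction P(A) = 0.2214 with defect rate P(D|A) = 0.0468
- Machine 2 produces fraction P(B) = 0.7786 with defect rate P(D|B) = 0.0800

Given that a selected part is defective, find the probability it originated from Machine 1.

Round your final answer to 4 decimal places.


Let A = from Machine 1, D = defective

Given:
- P(A) = 0.2214, P(B) = 0.7786
- P(D|A) = 0.0468, P(D|B) = 0.0800

Step 1: Find P(D)
P(D) = P(D|A)P(A) + P(D|B)P(B)
     = 0.0468 × 0.2214 + 0.0800 × 0.7786
     = 0.01036152 + 0.06228800
     = 0.07264952

Step 2: Apply Bayes' theorem
P(A|D) = P(D|A)P(A) / P(D)
       = 0.01036152 / 0.07264952
       = 0.1426


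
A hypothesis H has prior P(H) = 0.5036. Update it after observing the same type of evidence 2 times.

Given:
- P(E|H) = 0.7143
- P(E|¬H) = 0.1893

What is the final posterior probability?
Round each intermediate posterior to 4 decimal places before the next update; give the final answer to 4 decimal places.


Sequential Bayesian updating:

Initial prior: P(H) = 0.5036

Update 1:
  P(E) = 0.7143 × 0.5036 + 0.1893 × 0.4964 = 0.35972148 + 0.09396852 = 0.45369000
  P(H|E) = 0.35972148 / 0.45369000 = 0.7929

Update 2:
  P(E) = 0.7143 × 0.7929 + 0.1893 × 0.2071 = 0.56636847 + 0.03920403 = 0.60557250
  P(H|E) = 0.56636847 / 0.60557250 = 0.9353

Final posterior: 0.9353


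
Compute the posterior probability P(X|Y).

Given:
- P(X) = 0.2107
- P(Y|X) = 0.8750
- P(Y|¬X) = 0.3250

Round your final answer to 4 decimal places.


Bayes' theorem: P(X|Y) = P(Y|X) × P(X) / P(Y)

Step 1: Calculate P(Y) using law of total probability
P(Y) = P(Y|X)P(X) + P(Y|¬X)P(¬X)
     = 0.8750 × 0.2107 + 0.3250 × 0.7893
     = 0.18436250 + 0.25652250
     = 0.44088500

Step 2: Apply Bayes' theorem
P(X|Y) = P(Y|X) × P(X) / P(Y)
       = 0.18436250 / 0.44088500
       = 0.4182


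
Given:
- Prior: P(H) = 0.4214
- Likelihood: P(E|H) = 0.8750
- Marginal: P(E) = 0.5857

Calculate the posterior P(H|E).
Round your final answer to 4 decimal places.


Using Bayes' theorem:

P(H|E) = P(E|H) × P(H) / P(E)
       = 0.8750 × 0.4214 / 0.5857
       = 0.36872500 / 0.5857
       = 0.6295

The evidence strengthens our belief in H.
Prior: 0.4214 → Posterior: 0.6295


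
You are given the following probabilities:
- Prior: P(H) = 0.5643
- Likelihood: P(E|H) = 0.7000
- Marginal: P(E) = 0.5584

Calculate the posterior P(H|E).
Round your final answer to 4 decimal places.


Using Bayes' theorem:

P(H|E) = P(E|H) × P(H) / P(E)
       = 0.7000 × 0.5643 / 0.5584
       = 0.39501000 / 0.5584
       = 0.7074

The evidence strengthens our belief in H.
Prior: 0.5643 → Posterior: 0.7074


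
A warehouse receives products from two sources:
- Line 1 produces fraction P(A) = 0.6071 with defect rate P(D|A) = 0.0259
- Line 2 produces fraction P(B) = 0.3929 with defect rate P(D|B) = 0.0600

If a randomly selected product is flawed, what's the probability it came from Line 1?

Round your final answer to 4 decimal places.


Let A = from Line 1, D = flawed

Given:
- P(A) = 0.6071, P(B) = 0.3929
- P(D|A) = 0.0259, P(D|B) = 0.0600

Step 1: Find P(D)
P(D) = P(D|A)P(A) + P(D|B)P(B)
     = 0.0259 × 0.6071 + 0.0600 × 0.3929
     = 0.01572389 + 0.02357400
     = 0.03929789

Step 2: Apply Bayes' theorem
P(A|D) = P(D|A)P(A) / P(D)
       = 0.01572389 / 0.03929789
       = 0.4001


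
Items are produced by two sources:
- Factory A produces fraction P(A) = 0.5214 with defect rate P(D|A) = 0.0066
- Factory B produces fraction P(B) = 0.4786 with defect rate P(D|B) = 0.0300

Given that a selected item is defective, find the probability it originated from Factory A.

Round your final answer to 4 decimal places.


Let A = from Factory A, D = defective

Given:
- P(A) = 0.5214, P(B) = 0.4786
- P(D|A) = 0.0066, P(D|B) = 0.0300

Step 1: Find P(D)
P(D) = P(D|A)P(A) + P(D|B)P(B)
     = 0.0066 × 0.5214 + 0.0300 × 0.4786
     = 0.00344124 + 0.01435800
     = 0.01779924

Step 2: Apply Bayes' theorem
P(A|D) = P(D|A)P(A) / P(D)
       = 0.00344124 / 0.01779924
       = 0.1933


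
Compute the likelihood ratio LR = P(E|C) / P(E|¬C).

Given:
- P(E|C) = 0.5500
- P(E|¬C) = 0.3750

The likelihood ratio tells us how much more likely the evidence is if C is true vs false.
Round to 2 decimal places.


Likelihood Ratio (LR) = P(E|C) / P(E|¬C)

LR = 0.5500 / 0.3750
   = 1.47

The evidence is 1.47 times more likely if C is true than if C is false.
LR > 1, so observing E raises the odds in favor of C.


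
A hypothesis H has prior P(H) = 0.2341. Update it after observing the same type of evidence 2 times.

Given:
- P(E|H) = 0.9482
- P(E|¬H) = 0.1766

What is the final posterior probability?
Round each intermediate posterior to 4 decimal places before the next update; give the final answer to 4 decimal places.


Sequential Bayesian updating:

Initial prior: P(H) = 0.2341

Update 1:
  P(E) = 0.9482 × 0.2341 + 0.1766 × 0.7659 = 0.22197362 + 0.13525794 = 0.35723156
  P(H|E) = 0.22197362 / 0.35723156 = 0.6214

Update 2:
  P(E) = 0.9482 × 0.6214 + 0.1766 × 0.3786 = 0.58921148 + 0.06686076 = 0.65607224
  P(H|E) = 0.58921148 / 0.65607224 = 0.8981

Final posterior: 0.8981


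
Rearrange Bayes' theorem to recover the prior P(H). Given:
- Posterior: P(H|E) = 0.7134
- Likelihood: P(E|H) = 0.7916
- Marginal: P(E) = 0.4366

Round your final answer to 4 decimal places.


From Bayes' theorem: P(H|E) = P(E|H) × P(H) / P(E)

Rearranging for P(H):
P(H) = P(H|E) × P(E) / P(E|H)
     = 0.7134 × 0.4366 / 0.7916
     = 0.31147044 / 0.7916
     = 0.3935


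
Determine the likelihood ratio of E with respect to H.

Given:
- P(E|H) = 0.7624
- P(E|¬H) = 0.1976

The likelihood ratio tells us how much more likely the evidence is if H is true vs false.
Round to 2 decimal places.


Likelihood Ratio (LR) = P(E|H) / P(E|¬H)

LR = 0.7624 / 0.1976
   = 3.86

The evidence is 3.86 times more likely if H is true than if H is false.
LR > 1, so observing E raises the odds in favor of H.


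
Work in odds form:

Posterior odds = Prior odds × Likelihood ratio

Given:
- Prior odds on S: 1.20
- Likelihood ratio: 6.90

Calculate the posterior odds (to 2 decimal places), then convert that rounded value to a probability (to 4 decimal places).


Step 1: Calculate posterior odds
Posterior odds = Prior odds × LR
               = 1.20 × 6.90
               = 8.28

Step 2: Convert to probability
P(S|E) = Posterior odds / (1 + Posterior odds)
       = 8.28 / (1 + 8.28)
       = 8.28 / 9.28
       = 0.8922

The evidence increased P(S) from 0.5455 to 0.8922.


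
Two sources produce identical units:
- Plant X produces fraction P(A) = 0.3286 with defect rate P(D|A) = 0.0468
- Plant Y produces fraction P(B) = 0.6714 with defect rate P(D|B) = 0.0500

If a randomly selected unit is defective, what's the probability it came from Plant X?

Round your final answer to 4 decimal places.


Let A = from Plant X, D = defective

Given:
- P(A) = 0.3286, P(B) = 0.6714
- P(D|A) = 0.0468, P(D|B) = 0.0500

Step 1: Find P(D)
P(D) = P(D|A)P(A) + P(D|B)P(B)
     = 0.0468 × 0.3286 + 0.0500 × 0.6714
     = 0.01537848 + 0.03357000
     = 0.04894848

Step 2: Apply Bayes' theorem
P(A|D) = P(D|A)P(A) / P(D)
       = 0.01537848 / 0.04894848
       = 0.3142


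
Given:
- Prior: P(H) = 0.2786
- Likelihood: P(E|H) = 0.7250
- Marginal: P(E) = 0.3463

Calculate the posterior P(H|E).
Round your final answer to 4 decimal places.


Using Bayes' theorem:

P(H|E) = P(E|H) × P(H) / P(E)
       = 0.7250 × 0.2786 / 0.3463
       = 0.20198500 / 0.3463
       = 0.5833

The evidence strengthens our belief in H.
Prior: 0.2786 → Posterior: 0.5833


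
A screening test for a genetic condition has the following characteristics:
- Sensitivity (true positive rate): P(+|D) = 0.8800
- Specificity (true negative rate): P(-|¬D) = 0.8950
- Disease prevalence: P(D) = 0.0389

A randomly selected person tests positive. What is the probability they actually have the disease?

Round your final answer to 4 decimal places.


Let D = has disease, + = positive test

Given:
- P(D) = 0.0389 (prevalence)
- P(+|D) = 0.8800 (sensitivity)
- P(-|¬D) = 0.8950 (specificity)
- P(+|¬D) = 0.1050 (false positive rate = 1 - specificity)

Step 1: Find P(+)
P(+) = P(+|D)P(D) + P(+|¬D)P(¬D)
     = 0.8800 × 0.0389 + 0.1050 × 0.9611
     = 0.03423200 + 0.10091550
     = 0.13514750

Step 2: Apply Bayes' theorem for P(D|+)
P(D|+) = P(+|D)P(D) / P(+)
       = 0.03423200 / 0.13514750
       = 0.2533


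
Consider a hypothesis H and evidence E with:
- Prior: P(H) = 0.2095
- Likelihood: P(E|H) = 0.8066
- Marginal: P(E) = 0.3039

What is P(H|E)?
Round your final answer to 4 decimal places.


Using Bayes' theorem:

P(H|E) = P(E|H) × P(H) / P(E)
       = 0.8066 × 0.2095 / 0.3039
       = 0.16898270 / 0.3039
       = 0.5560

The evidence strengthens our belief in H.
Prior: 0.2095 → Posterior: 0.5560


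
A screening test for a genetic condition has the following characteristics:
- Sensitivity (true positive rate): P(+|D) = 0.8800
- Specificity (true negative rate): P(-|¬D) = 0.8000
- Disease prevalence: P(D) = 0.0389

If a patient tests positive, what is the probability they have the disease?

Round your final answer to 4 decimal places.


Let D = has disease, + = positive test

Given:
- P(D) = 0.0389 (prevalence)
- P(+|D) = 0.8800 (sensitivity)
- P(-|¬D) = 0.8000 (specificity)
- P(+|¬D) = 0.2000 (false positive rate = 1 - specificity)

Step 1: Find P(+)
P(+) = P(+|D)P(D) + P(+|¬D)P(¬D)
     = 0.8800 × 0.0389 + 0.2000 × 0.9611
     = 0.03423200 + 0.19222000
     = 0.22645200

Step 2: Apply Bayes' theorem for P(D|+)
P(D|+) = P(+|D)P(D) / P(+)
       = 0.03423200 / 0.22645200
       = 0.1512


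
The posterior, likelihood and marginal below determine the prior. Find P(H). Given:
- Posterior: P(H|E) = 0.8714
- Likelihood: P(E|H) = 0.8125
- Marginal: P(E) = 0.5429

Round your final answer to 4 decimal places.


From Bayes' theorem: P(H|E) = P(E|H) × P(H) / P(E)

Rearranging for P(H):
P(H) = P(H|E) × P(E) / P(E|H)
     = 0.8714 × 0.5429 / 0.8125
     = 0.47308306 / 0.8125
     = 0.5823


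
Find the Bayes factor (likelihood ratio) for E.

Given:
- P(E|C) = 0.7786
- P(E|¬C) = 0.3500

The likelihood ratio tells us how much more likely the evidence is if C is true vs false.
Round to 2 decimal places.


Likelihood Ratio (LR) = P(E|C) / P(E|¬C)

LR = 0.7786 / 0.3500
   = 2.22

The evidence is 2.22 times more likely if C is true than if C is false.
Because LR exceeds 1, E is evidence for C.


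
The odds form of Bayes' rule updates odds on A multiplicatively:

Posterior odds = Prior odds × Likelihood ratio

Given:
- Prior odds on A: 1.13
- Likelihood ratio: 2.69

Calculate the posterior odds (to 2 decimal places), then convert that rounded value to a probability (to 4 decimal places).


Step 1: Calculate posterior odds
Posterior odds = Prior odds × LR
               = 1.13 × 2.69
               = 3.04

Step 2: Convert to probability
P(A|E) = Posterior odds / (1 + Posterior odds)
       = 3.04 / (1 + 3.04)
       = 3.04 / 4.04
       = 0.7525

The evidence increased P(A) from 0.5305 to 0.7525.


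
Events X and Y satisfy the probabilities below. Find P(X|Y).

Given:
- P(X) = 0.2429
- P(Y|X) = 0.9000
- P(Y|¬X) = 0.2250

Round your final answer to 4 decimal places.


Bayes' theorem: P(X|Y) = P(Y|X) × P(X) / P(Y)

Step 1: Calculate P(Y) using law of total probability
P(Y) = P(Y|X)P(X) + P(Y|¬X)P(¬X)
     = 0.9000 × 0.2429 + 0.2250 × 0.7571
     = 0.21861000 + 0.17034750
     = 0.38895750

Step 2: Apply Bayes' theorem
P(X|Y) = P(Y|X) × P(X) / P(Y)
       = 0.21861000 / 0.38895750
       = 0.5620


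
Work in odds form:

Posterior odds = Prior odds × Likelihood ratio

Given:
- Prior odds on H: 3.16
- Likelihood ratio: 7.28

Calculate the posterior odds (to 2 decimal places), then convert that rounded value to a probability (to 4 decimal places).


Step 1: Calculate posterior odds
Posterior odds = Prior odds × LR
               = 3.16 × 7.28
               = 23.00

Step 2: Convert to probability
P(H|E) = Posterior odds / (1 + Posterior odds)
       = 23.00 / (1 + 23.00)
       = 23.00 / 24.00
       = 0.9583

The evidence increased P(H) from 0.7596 to 0.9583.


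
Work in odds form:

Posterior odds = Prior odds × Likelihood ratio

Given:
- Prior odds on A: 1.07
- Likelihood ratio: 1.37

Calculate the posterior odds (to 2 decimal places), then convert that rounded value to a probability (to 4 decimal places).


Step 1: Calculate posterior odds
Posterior odds = Prior odds × LR
               = 1.07 × 1.37
               = 1.47

Step 2: Convert to probability
P(A|E) = Posterior odds / (1 + Posterior odds)
       = 1.47 / (1 + 1.47)
       = 1.47 / 2.47
       = 0.5951

The evidence increased P(A) from 0.5169 to 0.5951.


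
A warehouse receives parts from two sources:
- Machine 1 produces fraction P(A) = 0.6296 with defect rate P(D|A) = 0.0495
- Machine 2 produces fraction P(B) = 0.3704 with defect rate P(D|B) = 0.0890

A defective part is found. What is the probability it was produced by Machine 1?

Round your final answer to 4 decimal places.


Let A = from Machine 1, D = defective

Given:
- P(A) = 0.6296, P(B) = 0.3704
- P(D|A) = 0.0495, P(D|B) = 0.0890

Step 1: Find P(D)
P(D) = P(D|A)P(A) + P(D|B)P(B)
     = 0.0495 × 0.6296 + 0.0890 × 0.3704
     = 0.03116520 + 0.03296560
     = 0.06413080

Step 2: Apply Bayes' theorem
P(A|D) = P(D|A)P(A) / P(D)
       = 0.03116520 / 0.06413080
       = 0.4860


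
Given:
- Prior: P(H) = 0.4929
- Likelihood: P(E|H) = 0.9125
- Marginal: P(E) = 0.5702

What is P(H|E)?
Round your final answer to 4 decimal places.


Using Bayes' theorem:

P(H|E) = P(E|H) × P(H) / P(E)
       = 0.9125 × 0.4929 / 0.5702
       = 0.44977125 / 0.5702
       = 0.7888

The evidence strengthens our belief in H.
Prior: 0.4929 → Posterior: 0.7888


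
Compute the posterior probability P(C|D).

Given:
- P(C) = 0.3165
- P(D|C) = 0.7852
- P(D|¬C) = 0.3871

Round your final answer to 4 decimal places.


Bayes' theorem: P(C|D) = P(D|C) × P(C) / P(D)

Step 1: Calculate P(D) using law of total probability
P(D) = P(D|C)P(C) + P(D|¬C)P(¬C)
     = 0.7852 × 0.3165 + 0.3871 × 0.6835
     = 0.24851580 + 0.26458285
     = 0.51309865

Step 2: Apply Bayes' theorem
P(C|D) = P(D|C) × P(C) / P(D)
       = 0.24851580 / 0.51309865
       = 0.4843


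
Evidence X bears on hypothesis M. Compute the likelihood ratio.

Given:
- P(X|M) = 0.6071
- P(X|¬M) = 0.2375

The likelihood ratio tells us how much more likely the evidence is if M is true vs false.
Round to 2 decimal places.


Likelihood Ratio (LR) = P(X|M) / P(X|¬M)

LR = 0.6071 / 0.2375
   = 2.56

The evidence is 2.56 times more likely if M is true than if M is false.
Since LR > 1, the evidence supports M over ¬M.


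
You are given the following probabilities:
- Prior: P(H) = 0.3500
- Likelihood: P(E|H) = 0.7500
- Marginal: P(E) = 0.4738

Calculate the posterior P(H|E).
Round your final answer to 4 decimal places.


Using Bayes' theorem:

P(H|E) = P(E|H) × P(H) / P(E)
       = 0.7500 × 0.3500 / 0.4738
       = 0.26250000 / 0.4738
       = 0.5540

The evidence strengthens our belief in H.
Prior: 0.3500 → Posterior: 0.5540


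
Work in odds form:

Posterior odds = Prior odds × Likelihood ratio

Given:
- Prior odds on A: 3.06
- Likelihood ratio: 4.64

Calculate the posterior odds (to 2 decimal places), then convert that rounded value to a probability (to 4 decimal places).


Step 1: Calculate posterior odds
Posterior odds = Prior odds × LR
               = 3.06 × 4.64
               = 14.20

Step 2: Convert to probability
P(A|E) = Posterior odds / (1 + Posterior odds)
       = 14.20 / (1 + 14.20)
       = 14.20 / 15.20
       = 0.9342

The evidence increased P(A) from 0.7537 to 0.9342.


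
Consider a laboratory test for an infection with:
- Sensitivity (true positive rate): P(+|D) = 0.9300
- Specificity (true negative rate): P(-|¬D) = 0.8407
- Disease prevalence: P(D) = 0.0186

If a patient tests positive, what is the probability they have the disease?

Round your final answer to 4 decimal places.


Let D = has disease, + = positive test

Given:
- P(D) = 0.0186 (prevalence)
- P(+|D) = 0.9300 (sensitivity)
- P(-|¬D) = 0.8407 (specificity)
- P(+|¬D) = 0.1593 (false positive rate = 1 - specificity)

Step 1: Find P(+)
P(+) = P(+|D)P(D) + P(+|¬D)P(¬D)
     = 0.9300 × 0.0186 + 0.1593 × 0.9814
     = 0.01729800 + 0.15633702
     = 0.17363502

Step 2: Apply Bayes' theorem for P(D|+)
P(D|+) = P(+|D)P(D) / P(+)
       = 0.01729800 / 0.17363502
       = 0.0996


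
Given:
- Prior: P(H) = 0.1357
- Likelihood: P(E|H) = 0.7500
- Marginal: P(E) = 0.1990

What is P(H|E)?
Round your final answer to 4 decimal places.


Using Bayes' theorem:

P(H|E) = P(E|H) × P(H) / P(E)
       = 0.7500 × 0.1357 / 0.1990
       = 0.10177500 / 0.1990
       = 0.5114

The evidence strengthens our belief in H.
Prior: 0.1357 → Posterior: 0.5114


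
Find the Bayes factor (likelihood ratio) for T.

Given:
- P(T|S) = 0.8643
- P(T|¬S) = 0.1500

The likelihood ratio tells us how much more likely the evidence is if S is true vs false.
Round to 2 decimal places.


Likelihood Ratio (LR) = P(T|S) / P(T|¬S)

LR = 0.8643 / 0.1500
   = 5.76

The evidence is 5.76 times more likely if S is true than if S is false.
Because LR exceeds 1, T is evidence for S.


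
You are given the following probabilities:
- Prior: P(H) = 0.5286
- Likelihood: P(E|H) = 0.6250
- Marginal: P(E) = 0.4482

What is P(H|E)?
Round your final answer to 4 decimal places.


Using Bayes' theorem:

P(H|E) = P(E|H) × P(H) / P(E)
       = 0.6250 × 0.5286 / 0.4482
       = 0.33037500 / 0.4482
       = 0.7371

The evidence strengthens our belief in H.
Prior: 0.5286 → Posterior: 0.7371


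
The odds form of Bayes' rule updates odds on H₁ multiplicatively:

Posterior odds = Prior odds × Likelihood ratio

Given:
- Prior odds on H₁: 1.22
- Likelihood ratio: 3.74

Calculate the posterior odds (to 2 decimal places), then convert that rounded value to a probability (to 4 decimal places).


Step 1: Calculate posterior odds
Posterior odds = Prior odds × LR
               = 1.22 × 3.74
               = 4.56

Step 2: Convert to probability
P(H₁|E) = Posterior odds / (1 + Posterior odds)
       = 4.56 / (1 + 4.56)
       = 4.56 / 5.56
       = 0.8201

The evidence increased P(H₁) from 0.5495 to 0.8201.


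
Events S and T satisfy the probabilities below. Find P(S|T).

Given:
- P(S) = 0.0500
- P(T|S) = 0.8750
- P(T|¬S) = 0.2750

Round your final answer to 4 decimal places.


Bayes' theorem: P(S|T) = P(T|S) × P(S) / P(T)

Step 1: Calculate P(T) using law of total probability
P(T) = P(T|S)P(S) + P(T|¬S)P(¬S)
     = 0.8750 × 0.0500 + 0.2750 × 0.9500
     = 0.04375000 + 0.26125000
     = 0.30500000

Step 2: Apply Bayes' theorem
P(S|T) = P(T|S) × P(S) / P(T)
       = 0.04375000 / 0.30500000
       = 0.1434


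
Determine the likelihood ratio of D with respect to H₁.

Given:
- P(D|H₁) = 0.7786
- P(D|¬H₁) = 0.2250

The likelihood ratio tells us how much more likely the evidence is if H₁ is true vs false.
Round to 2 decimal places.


Likelihood Ratio (LR) = P(D|H₁) / P(D|¬H₁)

LR = 0.7786 / 0.2250
   = 3.46

The evidence is 3.46 times more likely if H₁ is true than if H₁ is false.
Because LR exceeds 1, D is evidence for H₁.


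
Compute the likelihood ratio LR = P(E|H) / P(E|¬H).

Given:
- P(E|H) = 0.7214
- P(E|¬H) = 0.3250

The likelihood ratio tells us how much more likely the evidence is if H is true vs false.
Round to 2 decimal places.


Likelihood Ratio (LR) = P(E|H) / P(E|¬H)

LR = 0.7214 / 0.3250
   = 2.22

The evidence is 2.22 times more likely if H is true than if H is false.
Because LR exceeds 1, E is evidence for H.


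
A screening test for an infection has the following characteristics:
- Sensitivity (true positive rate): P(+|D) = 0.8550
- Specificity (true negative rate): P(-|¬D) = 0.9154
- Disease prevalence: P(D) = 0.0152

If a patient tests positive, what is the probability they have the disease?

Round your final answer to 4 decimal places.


Let D = has disease, + = positive test

Given:
- P(D) = 0.0152 (prevalence)
- P(+|D) = 0.8550 (sensitivity)
- P(-|¬D) = 0.9154 (specificity)
- P(+|¬D) = 0.0846 (false positive rate = 1 - specificity)

Step 1: Find P(+)
P(+) = P(+|D)P(D) + P(+|¬D)P(¬D)
     = 0.8550 × 0.0152 + 0.0846 × 0.9848
     = 0.01299600 + 0.08331408
     = 0.09631008

Step 2: Apply Bayes' theorem for P(D|+)
P(D|+) = P(+|D)P(D) / P(+)
       = 0.01299600 / 0.09631008
       = 0.1349


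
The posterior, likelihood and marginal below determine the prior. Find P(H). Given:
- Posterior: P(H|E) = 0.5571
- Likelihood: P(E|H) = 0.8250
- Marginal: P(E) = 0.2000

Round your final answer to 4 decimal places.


From Bayes' theorem: P(H|E) = P(E|H) × P(H) / P(E)

Rearranging for P(H):
P(H) = P(H|E) × P(E) / P(E|H)
     = 0.5571 × 0.2000 / 0.8250
     = 0.11142000 / 0.8250
     = 0.1351


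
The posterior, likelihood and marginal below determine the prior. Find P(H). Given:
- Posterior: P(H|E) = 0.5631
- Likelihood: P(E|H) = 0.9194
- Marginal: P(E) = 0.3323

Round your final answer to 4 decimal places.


From Bayes' theorem: P(H|E) = P(E|H) × P(H) / P(E)

Rearranging for P(H):
P(H) = P(H|E) × P(E) / P(E|H)
     = 0.5631 × 0.3323 / 0.9194
     = 0.18711813 / 0.9194
     = 0.2035


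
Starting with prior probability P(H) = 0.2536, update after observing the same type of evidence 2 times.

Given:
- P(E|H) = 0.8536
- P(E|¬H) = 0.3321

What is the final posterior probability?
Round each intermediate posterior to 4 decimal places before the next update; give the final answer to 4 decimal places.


Sequential Bayesian updating:

Initial prior: P(H) = 0.2536

Update 1:
  P(E) = 0.8536 × 0.2536 + 0.3321 × 0.7464 = 0.21647296 + 0.24787944 = 0.46435240
  P(H|E) = 0.21647296 / 0.46435240 = 0.4662

Update 2:
  P(E) = 0.8536 × 0.4662 + 0.3321 × 0.5338 = 0.39794832 + 0.17727498 = 0.57522330
  P(H|E) = 0.39794832 / 0.57522330 = 0.6918

Final posterior: 0.6918


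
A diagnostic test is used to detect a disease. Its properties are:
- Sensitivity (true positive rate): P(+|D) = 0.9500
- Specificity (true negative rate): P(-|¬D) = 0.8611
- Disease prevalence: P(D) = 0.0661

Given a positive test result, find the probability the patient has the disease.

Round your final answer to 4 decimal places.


Let D = has disease, + = positive test

Given:
- P(D) = 0.0661 (prevalence)
- P(+|D) = 0.9500 (sensitivity)
- P(-|¬D) = 0.8611 (specificity)
- P(+|¬D) = 0.1389 (false positive rate = 1 - specificity)

Step 1: Find P(+)
P(+) = P(+|D)P(D) + P(+|¬D)P(¬D)
     = 0.9500 × 0.0661 + 0.1389 × 0.9339
     = 0.06279500 + 0.12971871
     = 0.19251371

Step 2: Apply Bayes' theorem for P(D|+)
P(D|+) = P(+|D)P(D) / P(+)
       = 0.06279500 / 0.19251371
       = 0.3262


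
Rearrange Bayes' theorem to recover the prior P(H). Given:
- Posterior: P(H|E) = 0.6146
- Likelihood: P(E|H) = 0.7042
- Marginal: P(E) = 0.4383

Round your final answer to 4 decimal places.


From Bayes' theorem: P(H|E) = P(E|H) × P(H) / P(E)

Rearranging for P(H):
P(H) = P(H|E) × P(E) / P(E|H)
     = 0.6146 × 0.4383 / 0.7042
     = 0.26937918 / 0.7042
     = 0.3825


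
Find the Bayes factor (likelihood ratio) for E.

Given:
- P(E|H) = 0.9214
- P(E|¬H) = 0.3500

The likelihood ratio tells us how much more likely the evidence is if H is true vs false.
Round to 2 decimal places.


Likelihood Ratio (LR) = P(E|H) / P(E|¬H)

LR = 0.9214 / 0.3500
   = 2.63

The evidence is 2.63 times more likely if H is true than if H is false.
Because LR exceeds 1, E is evidence for H.


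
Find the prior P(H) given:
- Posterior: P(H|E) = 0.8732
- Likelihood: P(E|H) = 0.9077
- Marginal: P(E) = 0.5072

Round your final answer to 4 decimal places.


From Bayes' theorem: P(H|E) = P(E|H) × P(H) / P(E)

Rearranging for P(H):
P(H) = P(H|E) × P(E) / P(E|H)
     = 0.8732 × 0.5072 / 0.9077
     = 0.44288704 / 0.9077
     = 0.4879


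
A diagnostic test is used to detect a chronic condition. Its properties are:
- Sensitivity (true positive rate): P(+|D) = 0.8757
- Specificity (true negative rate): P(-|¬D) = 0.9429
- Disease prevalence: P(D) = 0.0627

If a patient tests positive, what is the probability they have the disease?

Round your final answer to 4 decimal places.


Let D = has disease, + = positive test

Given:
- P(D) = 0.0627 (prevalence)
- P(+|D) = 0.8757 (sensitivity)
- P(-|¬D) = 0.9429 (specificity)
- P(+|¬D) = 0.0571 (false positive rate = 1 - specificity)

Step 1: Find P(+)
P(+) = P(+|D)P(D) + P(+|¬D)P(¬D)
     = 0.8757 × 0.0627 + 0.0571 × 0.9373
     = 0.05490639 + 0.05351983
     = 0.10842622

Step 2: Apply Bayes' theorem for P(D|+)
P(D|+) = P(+|D)P(D) / P(+)
       = 0.05490639 / 0.10842622
       = 0.5064


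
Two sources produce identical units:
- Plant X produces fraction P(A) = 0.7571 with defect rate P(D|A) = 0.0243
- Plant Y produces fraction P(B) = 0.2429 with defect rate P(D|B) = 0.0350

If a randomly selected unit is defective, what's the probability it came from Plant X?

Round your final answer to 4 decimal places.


Let A = from Plant X, D = defective

Given:
- P(A) = 0.7571, P(B) = 0.2429
- P(D|A) = 0.0243, P(D|B) = 0.0350

Step 1: Find P(D)
P(D) = P(D|A)P(A) + P(D|B)P(B)
     = 0.0243 × 0.7571 + 0.0350 × 0.2429
     = 0.01839753 + 0.00850150
     = 0.02689903

Step 2: Apply Bayes' theorem
P(A|D) = P(D|A)P(A) / P(D)
       = 0.01839753 / 0.02689903
       = 0.6839


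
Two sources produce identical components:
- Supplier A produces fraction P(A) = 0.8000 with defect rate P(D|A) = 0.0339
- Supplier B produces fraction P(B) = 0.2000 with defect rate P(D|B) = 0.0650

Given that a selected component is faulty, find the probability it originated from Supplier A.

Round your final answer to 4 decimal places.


Let A = from Supplier A, D = faulty

Given:
- P(A) = 0.8000, P(B) = 0.2000
- P(D|A) = 0.0339, P(D|B) = 0.0650

Step 1: Find P(D)
P(D) = P(D|A)P(A) + P(D|B)P(B)
     = 0.0339 × 0.8000 + 0.0650 × 0.2000
     = 0.02712000 + 0.01300000
     = 0.04012000

Step 2: Apply Bayes' theorem
P(A|D) = P(D|A)P(A) / P(D)
       = 0.02712000 / 0.04012000
       = 0.6760


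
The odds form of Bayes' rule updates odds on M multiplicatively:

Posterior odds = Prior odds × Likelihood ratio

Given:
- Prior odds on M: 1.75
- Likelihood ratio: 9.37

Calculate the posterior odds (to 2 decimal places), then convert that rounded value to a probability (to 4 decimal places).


Step 1: Calculate posterior odds
Posterior odds = Prior odds × LR
               = 1.75 × 9.37
               = 16.40

Step 2: Convert to probability
P(M|E) = Posterior odds / (1 + Posterior odds)
       = 16.40 / (1 + 16.40)
       = 16.40 / 17.40
       = 0.9425

The evidence increased P(M) from 0.6364 to 0.9425.


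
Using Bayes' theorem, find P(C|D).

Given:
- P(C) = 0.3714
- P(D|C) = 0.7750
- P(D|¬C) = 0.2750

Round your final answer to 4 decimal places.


Bayes' theorem: P(C|D) = P(D|C) × P(C) / P(D)

Step 1: Calculate P(D) using law of total probability
P(D) = P(D|C)P(C) + P(D|¬C)P(¬C)
     = 0.7750 × 0.3714 + 0.2750 × 0.6286
     = 0.28783500 + 0.17286500
     = 0.46070000

Step 2: Apply Bayes' theorem
P(C|D) = P(D|C) × P(C) / P(D)
       = 0.28783500 / 0.46070000
       = 0.6248


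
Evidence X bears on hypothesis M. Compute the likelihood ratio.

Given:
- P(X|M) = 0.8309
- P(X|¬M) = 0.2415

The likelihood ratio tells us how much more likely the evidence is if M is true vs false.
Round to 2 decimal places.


Likelihood Ratio (LR) = P(X|M) / P(X|¬M)

LR = 0.8309 / 0.2415
   = 3.44

The evidence is 3.44 times more likely if M is true than if M is false.
Since LR > 1, the evidence supports M over ¬M.


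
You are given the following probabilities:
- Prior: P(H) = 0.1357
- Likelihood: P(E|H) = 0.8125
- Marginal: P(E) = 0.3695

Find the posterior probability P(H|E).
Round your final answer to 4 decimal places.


Using Bayes' theorem:

P(H|E) = P(E|H) × P(H) / P(E)
       = 0.8125 × 0.1357 / 0.3695
       = 0.11025625 / 0.3695
       = 0.2984

The evidence strengthens our belief in H.
Prior: 0.1357 → Posterior: 0.2984


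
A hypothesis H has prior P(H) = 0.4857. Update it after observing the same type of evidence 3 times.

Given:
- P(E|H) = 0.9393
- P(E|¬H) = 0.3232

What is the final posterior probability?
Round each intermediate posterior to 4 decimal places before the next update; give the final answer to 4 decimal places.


Sequential Bayesian updating:

Initial prior: P(H) = 0.4857

Update 1:
  P(E) = 0.9393 × 0.4857 + 0.3232 × 0.5143 = 0.45621801 + 0.16622176 = 0.62243977
  P(H|E) = 0.45621801 / 0.62243977 = 0.7330

Update 2:
  P(E) = 0.9393 × 0.7330 + 0.3232 × 0.2670 = 0.68850690 + 0.08629440 = 0.77480130
  P(H|E) = 0.68850690 / 0.77480130 = 0.8886

Update 3:
  P(E) = 0.9393 × 0.8886 + 0.3232 × 0.1114 = 0.83466198 + 0.03600448 = 0.87066646
  P(H|E) = 0.83466198 / 0.87066646 = 0.9586

Final posterior: 0.9586


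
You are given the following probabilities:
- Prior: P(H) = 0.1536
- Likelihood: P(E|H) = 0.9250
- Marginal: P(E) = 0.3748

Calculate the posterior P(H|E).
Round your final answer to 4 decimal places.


Using Bayes' theorem:

P(H|E) = P(E|H) × P(H) / P(E)
       = 0.9250 × 0.1536 / 0.3748
       = 0.14208000 / 0.3748
       = 0.3791

The evidence strengthens our belief in H.
Prior: 0.1536 → Posterior: 0.3791


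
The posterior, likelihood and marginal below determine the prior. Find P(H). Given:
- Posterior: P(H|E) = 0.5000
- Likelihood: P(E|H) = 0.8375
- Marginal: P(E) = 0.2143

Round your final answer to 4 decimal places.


From Bayes' theorem: P(H|E) = P(E|H) × P(H) / P(E)

Rearranging for P(H):
P(H) = P(H|E) × P(E) / P(E|H)
     = 0.5000 × 0.2143 / 0.8375
     = 0.10715000 / 0.8375
     = 0.1279


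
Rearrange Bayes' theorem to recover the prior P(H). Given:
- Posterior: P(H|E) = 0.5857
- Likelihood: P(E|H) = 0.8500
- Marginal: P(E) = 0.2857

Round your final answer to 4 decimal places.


From Bayes' theorem: P(H|E) = P(E|H) × P(H) / P(E)

Rearranging for P(H):
P(H) = P(H|E) × P(E) / P(E|H)
     = 0.5857 × 0.2857 / 0.8500
     = 0.16733449 / 0.8500
     = 0.1969


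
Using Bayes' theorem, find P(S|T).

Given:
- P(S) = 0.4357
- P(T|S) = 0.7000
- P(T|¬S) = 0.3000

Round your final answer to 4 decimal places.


Bayes' theorem: P(S|T) = P(T|S) × P(S) / P(T)

Step 1: Calculate P(T) using law of total probability
P(T) = P(T|S)P(S) + P(T|¬S)P(¬S)
     = 0.7000 × 0.4357 + 0.3000 × 0.5643
     = 0.30499000 + 0.16929000
     = 0.47428000

Step 2: Apply Bayes' theorem
P(S|T) = P(T|S) × P(S) / P(T)
       = 0.30499000 / 0.47428000
       = 0.6431


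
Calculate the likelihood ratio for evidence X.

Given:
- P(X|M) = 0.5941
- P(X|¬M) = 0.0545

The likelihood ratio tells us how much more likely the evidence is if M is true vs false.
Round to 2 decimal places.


Likelihood Ratio (LR) = P(X|M) / P(X|¬M)

LR = 0.5941 / 0.0545
   = 10.90

The evidence is 10.90 times more likely if M is true than if M is false.
Because LR exceeds 1, X is evidence for M.


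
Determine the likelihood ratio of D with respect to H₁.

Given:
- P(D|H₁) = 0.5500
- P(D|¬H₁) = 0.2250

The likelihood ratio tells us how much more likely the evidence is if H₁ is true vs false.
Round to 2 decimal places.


Likelihood Ratio (LR) = P(D|H₁) / P(D|¬H₁)

LR = 0.5500 / 0.2250
   = 2.44

The evidence is 2.44 times more likely if H₁ is true than if H₁ is false.
Because LR exceeds 1, D is evidence for H₁.


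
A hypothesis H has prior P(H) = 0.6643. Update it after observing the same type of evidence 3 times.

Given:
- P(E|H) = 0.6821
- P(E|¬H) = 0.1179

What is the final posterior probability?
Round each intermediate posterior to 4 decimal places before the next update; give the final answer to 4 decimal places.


Sequential Bayesian updating:

Initial prior: P(H) = 0.6643

Update 1:
  P(E) = 0.6821 × 0.6643 + 0.1179 × 0.3357 = 0.45311903 + 0.03957903 = 0.49269806
  P(H|E) = 0.45311903 / 0.49269806 = 0.9197

Update 2:
  P(E) = 0.6821 × 0.9197 + 0.1179 × 0.0803 = 0.62732737 + 0.00946737 = 0.63679474
  P(H|E) = 0.62732737 / 0.63679474 = 0.9851

Update 3:
  P(E) = 0.6821 × 0.9851 + 0.1179 × 0.0149 = 0.67193671 + 0.00175671 = 0.67369342
  P(H|E) = 0.67193671 / 0.67369342 = 0.9974

Final posterior: 0.9974


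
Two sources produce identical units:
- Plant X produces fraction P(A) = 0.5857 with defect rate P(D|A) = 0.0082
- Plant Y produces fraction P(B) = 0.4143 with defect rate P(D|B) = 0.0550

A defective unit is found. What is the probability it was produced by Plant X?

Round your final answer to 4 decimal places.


Let A = from Plant X, D = defective

Given:
- P(A) = 0.5857, P(B) = 0.4143
- P(D|A) = 0.0082, P(D|B) = 0.0550

Step 1: Find P(D)
P(D) = P(D|A)P(A) + P(D|B)P(B)
     = 0.0082 × 0.5857 + 0.0550 × 0.4143
     = 0.00480274 + 0.02278650
     = 0.02758924

Step 2: Apply Bayes' theorem
P(A|D) = P(D|A)P(A) / P(D)
       = 0.00480274 / 0.02758924
       = 0.1741


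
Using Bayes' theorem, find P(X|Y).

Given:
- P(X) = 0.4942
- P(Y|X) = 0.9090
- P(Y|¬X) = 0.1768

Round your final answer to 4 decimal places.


Bayes' theorem: P(X|Y) = P(Y|X) × P(X) / P(Y)

Step 1: Calculate P(Y) using law of total probability
P(Y) = P(Y|X)P(X) + P(Y|¬X)P(¬X)
     = 0.9090 × 0.4942 + 0.1768 × 0.5058
     = 0.44922780 + 0.08942544
     = 0.53865324

Step 2: Apply Bayes' theorem
P(X|Y) = P(Y|X) × P(X) / P(Y)
       = 0.44922780 / 0.53865324
       = 0.8340


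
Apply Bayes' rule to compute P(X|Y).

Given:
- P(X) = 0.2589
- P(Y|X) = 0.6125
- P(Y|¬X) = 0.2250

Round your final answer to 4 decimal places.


Bayes' theorem: P(X|Y) = P(Y|X) × P(X) / P(Y)

Step 1: Calculate P(Y) using law of total probability
P(Y) = P(Y|X)P(X) + P(Y|¬X)P(¬X)
     = 0.6125 × 0.2589 + 0.2250 × 0.7411
     = 0.15857625 + 0.16674750
     = 0.32532375

Step 2: Apply Bayes' theorem
P(X|Y) = P(Y|X) × P(X) / P(Y)
       = 0.15857625 / 0.32532375
       = 0.4874


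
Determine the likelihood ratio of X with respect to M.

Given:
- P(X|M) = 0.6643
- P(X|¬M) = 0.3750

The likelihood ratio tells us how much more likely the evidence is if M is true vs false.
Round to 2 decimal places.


Likelihood Ratio (LR) = P(X|M) / P(X|¬M)

LR = 0.6643 / 0.3750
   = 1.77

The evidence is 1.77 times more likely if M is true than if M is false.
LR > 1, so observing X raises the odds in favor of M.


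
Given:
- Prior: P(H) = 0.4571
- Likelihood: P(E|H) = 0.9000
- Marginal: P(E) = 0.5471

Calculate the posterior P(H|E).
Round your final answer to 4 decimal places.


Using Bayes' theorem:

P(H|E) = P(E|H) × P(H) / P(E)
       = 0.9000 × 0.4571 / 0.5471
       = 0.41139000 / 0.5471
       = 0.7519

The evidence strengthens our belief in H.
Prior: 0.4571 → Posterior: 0.7519


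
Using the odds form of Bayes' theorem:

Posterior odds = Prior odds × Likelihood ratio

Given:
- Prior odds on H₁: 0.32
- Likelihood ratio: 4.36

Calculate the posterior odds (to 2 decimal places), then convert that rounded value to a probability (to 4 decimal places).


Step 1: Calculate posterior odds
Posterior odds = Prior odds × LR
               = 0.32 × 4.36
               = 1.40

Step 2: Convert to probability
P(H₁|E) = Posterior odds / (1 + Posterior odds)
       = 1.40 / (1 + 1.40)
       = 1.40 / 2.40
       = 0.5833

The evidence increased P(H₁) from 0.2424 to 0.5833.
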